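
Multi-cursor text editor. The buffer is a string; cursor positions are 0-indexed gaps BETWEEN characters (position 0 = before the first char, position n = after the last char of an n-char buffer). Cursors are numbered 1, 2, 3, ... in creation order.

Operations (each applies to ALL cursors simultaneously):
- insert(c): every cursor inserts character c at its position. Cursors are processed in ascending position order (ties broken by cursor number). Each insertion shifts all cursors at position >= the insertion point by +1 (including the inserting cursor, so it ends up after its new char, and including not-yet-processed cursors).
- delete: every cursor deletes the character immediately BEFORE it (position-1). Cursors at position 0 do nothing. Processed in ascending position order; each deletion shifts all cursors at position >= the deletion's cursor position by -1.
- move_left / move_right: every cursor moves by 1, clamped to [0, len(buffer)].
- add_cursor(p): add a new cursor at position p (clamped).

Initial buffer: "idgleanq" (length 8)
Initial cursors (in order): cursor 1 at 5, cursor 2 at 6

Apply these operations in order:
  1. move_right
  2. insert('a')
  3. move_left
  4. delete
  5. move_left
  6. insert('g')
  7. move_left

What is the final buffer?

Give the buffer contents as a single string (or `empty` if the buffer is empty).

Answer: idglgegaaq

Derivation:
After op 1 (move_right): buffer="idgleanq" (len 8), cursors c1@6 c2@7, authorship ........
After op 2 (insert('a')): buffer="idgleaanaq" (len 10), cursors c1@7 c2@9, authorship ......1.2.
After op 3 (move_left): buffer="idgleaanaq" (len 10), cursors c1@6 c2@8, authorship ......1.2.
After op 4 (delete): buffer="idgleaaq" (len 8), cursors c1@5 c2@6, authorship .....12.
After op 5 (move_left): buffer="idgleaaq" (len 8), cursors c1@4 c2@5, authorship .....12.
After op 6 (insert('g')): buffer="idglgegaaq" (len 10), cursors c1@5 c2@7, authorship ....1.212.
After op 7 (move_left): buffer="idglgegaaq" (len 10), cursors c1@4 c2@6, authorship ....1.212.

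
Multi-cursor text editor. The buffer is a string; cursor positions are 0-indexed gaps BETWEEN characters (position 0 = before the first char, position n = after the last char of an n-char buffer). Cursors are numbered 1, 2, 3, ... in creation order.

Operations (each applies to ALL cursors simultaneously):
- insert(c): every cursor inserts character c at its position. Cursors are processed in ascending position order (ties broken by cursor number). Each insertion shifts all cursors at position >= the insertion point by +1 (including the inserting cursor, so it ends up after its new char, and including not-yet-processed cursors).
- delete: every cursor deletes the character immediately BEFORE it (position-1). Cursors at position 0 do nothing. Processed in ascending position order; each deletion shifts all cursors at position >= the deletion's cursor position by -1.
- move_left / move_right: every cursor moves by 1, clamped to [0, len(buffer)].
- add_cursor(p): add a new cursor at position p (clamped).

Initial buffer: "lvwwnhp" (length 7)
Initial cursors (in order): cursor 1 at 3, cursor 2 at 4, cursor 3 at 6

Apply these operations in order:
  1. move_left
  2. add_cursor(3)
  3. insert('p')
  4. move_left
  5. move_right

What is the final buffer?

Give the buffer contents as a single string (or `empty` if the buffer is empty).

Answer: lvpwppwnphp

Derivation:
After op 1 (move_left): buffer="lvwwnhp" (len 7), cursors c1@2 c2@3 c3@5, authorship .......
After op 2 (add_cursor(3)): buffer="lvwwnhp" (len 7), cursors c1@2 c2@3 c4@3 c3@5, authorship .......
After op 3 (insert('p')): buffer="lvpwppwnphp" (len 11), cursors c1@3 c2@6 c4@6 c3@9, authorship ..1.24..3..
After op 4 (move_left): buffer="lvpwppwnphp" (len 11), cursors c1@2 c2@5 c4@5 c3@8, authorship ..1.24..3..
After op 5 (move_right): buffer="lvpwppwnphp" (len 11), cursors c1@3 c2@6 c4@6 c3@9, authorship ..1.24..3..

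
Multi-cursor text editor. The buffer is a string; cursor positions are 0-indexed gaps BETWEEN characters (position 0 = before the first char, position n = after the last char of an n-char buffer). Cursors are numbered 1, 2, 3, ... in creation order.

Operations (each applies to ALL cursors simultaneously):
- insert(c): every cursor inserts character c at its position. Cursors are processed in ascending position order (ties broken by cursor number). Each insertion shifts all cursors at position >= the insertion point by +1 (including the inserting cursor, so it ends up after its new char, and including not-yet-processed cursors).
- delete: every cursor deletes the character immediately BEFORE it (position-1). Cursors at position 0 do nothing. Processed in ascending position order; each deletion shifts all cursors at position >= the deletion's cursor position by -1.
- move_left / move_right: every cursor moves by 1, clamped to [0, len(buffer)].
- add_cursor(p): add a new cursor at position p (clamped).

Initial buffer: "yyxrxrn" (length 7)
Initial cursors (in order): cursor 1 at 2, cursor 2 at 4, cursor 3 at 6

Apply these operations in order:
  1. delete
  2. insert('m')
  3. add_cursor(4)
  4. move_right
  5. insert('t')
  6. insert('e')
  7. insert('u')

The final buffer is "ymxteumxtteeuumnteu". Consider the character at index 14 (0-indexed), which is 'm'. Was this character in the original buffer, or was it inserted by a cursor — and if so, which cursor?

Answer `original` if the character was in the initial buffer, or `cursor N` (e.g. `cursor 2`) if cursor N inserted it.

After op 1 (delete): buffer="yxxn" (len 4), cursors c1@1 c2@2 c3@3, authorship ....
After op 2 (insert('m')): buffer="ymxmxmn" (len 7), cursors c1@2 c2@4 c3@6, authorship .1.2.3.
After op 3 (add_cursor(4)): buffer="ymxmxmn" (len 7), cursors c1@2 c2@4 c4@4 c3@6, authorship .1.2.3.
After op 4 (move_right): buffer="ymxmxmn" (len 7), cursors c1@3 c2@5 c4@5 c3@7, authorship .1.2.3.
After op 5 (insert('t')): buffer="ymxtmxttmnt" (len 11), cursors c1@4 c2@8 c4@8 c3@11, authorship .1.12.243.3
After op 6 (insert('e')): buffer="ymxtemxtteemnte" (len 15), cursors c1@5 c2@11 c4@11 c3@15, authorship .1.112.24243.33
After op 7 (insert('u')): buffer="ymxteumxtteeuumnteu" (len 19), cursors c1@6 c2@14 c4@14 c3@19, authorship .1.1112.2424243.333
Authorship (.=original, N=cursor N): . 1 . 1 1 1 2 . 2 4 2 4 2 4 3 . 3 3 3
Index 14: author = 3

Answer: cursor 3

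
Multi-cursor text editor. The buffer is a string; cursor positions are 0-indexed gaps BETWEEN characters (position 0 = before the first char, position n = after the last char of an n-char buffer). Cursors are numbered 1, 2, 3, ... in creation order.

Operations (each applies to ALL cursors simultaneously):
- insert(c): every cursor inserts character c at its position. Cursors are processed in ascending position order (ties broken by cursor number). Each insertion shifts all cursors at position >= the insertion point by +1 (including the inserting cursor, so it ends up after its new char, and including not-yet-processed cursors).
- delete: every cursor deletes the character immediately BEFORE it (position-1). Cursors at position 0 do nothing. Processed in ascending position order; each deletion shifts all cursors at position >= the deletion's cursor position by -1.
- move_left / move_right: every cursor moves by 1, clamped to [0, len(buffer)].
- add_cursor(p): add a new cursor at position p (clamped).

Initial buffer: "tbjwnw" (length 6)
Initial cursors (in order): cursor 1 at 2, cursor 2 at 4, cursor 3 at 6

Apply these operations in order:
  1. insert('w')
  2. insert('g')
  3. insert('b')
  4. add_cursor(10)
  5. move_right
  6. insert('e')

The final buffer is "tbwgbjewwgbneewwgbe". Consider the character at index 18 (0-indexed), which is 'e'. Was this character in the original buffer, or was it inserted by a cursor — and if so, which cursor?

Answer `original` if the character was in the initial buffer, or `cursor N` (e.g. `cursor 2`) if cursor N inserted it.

Answer: cursor 3

Derivation:
After op 1 (insert('w')): buffer="tbwjwwnww" (len 9), cursors c1@3 c2@6 c3@9, authorship ..1..2..3
After op 2 (insert('g')): buffer="tbwgjwwgnwwg" (len 12), cursors c1@4 c2@8 c3@12, authorship ..11..22..33
After op 3 (insert('b')): buffer="tbwgbjwwgbnwwgb" (len 15), cursors c1@5 c2@10 c3@15, authorship ..111..222..333
After op 4 (add_cursor(10)): buffer="tbwgbjwwgbnwwgb" (len 15), cursors c1@5 c2@10 c4@10 c3@15, authorship ..111..222..333
After op 5 (move_right): buffer="tbwgbjwwgbnwwgb" (len 15), cursors c1@6 c2@11 c4@11 c3@15, authorship ..111..222..333
After op 6 (insert('e')): buffer="tbwgbjewwgbneewwgbe" (len 19), cursors c1@7 c2@14 c4@14 c3@19, authorship ..111.1.222.24.3333
Authorship (.=original, N=cursor N): . . 1 1 1 . 1 . 2 2 2 . 2 4 . 3 3 3 3
Index 18: author = 3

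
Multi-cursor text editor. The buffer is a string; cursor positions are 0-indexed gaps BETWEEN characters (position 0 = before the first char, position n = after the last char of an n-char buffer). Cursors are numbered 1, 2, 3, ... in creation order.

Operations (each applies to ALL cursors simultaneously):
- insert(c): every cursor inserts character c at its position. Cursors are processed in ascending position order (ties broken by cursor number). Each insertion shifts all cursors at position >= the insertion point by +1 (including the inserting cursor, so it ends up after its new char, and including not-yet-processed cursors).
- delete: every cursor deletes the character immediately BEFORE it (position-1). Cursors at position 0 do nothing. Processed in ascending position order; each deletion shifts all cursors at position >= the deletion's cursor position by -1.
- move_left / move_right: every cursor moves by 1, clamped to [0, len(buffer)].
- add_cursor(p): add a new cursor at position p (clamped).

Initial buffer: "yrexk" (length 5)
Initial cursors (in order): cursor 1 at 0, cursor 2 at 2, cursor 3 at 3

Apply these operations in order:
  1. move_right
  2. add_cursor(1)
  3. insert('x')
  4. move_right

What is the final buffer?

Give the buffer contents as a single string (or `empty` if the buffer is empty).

Answer: yxxrexxxk

Derivation:
After op 1 (move_right): buffer="yrexk" (len 5), cursors c1@1 c2@3 c3@4, authorship .....
After op 2 (add_cursor(1)): buffer="yrexk" (len 5), cursors c1@1 c4@1 c2@3 c3@4, authorship .....
After op 3 (insert('x')): buffer="yxxrexxxk" (len 9), cursors c1@3 c4@3 c2@6 c3@8, authorship .14..2.3.
After op 4 (move_right): buffer="yxxrexxxk" (len 9), cursors c1@4 c4@4 c2@7 c3@9, authorship .14..2.3.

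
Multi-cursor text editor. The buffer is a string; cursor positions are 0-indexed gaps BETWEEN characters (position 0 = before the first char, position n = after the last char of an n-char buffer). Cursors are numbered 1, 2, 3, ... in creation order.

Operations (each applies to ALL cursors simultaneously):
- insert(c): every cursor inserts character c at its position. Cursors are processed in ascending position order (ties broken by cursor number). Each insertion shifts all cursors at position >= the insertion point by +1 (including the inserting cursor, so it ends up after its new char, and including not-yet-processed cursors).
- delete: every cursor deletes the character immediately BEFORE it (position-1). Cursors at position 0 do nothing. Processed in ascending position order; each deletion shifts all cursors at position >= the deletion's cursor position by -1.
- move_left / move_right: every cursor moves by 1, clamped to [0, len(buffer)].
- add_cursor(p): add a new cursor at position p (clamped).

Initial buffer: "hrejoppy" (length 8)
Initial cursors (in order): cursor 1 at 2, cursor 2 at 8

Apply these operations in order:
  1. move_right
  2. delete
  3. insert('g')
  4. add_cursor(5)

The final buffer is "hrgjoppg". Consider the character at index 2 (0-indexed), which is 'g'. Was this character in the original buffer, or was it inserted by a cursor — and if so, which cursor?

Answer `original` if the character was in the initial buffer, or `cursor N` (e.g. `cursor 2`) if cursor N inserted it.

Answer: cursor 1

Derivation:
After op 1 (move_right): buffer="hrejoppy" (len 8), cursors c1@3 c2@8, authorship ........
After op 2 (delete): buffer="hrjopp" (len 6), cursors c1@2 c2@6, authorship ......
After op 3 (insert('g')): buffer="hrgjoppg" (len 8), cursors c1@3 c2@8, authorship ..1....2
After op 4 (add_cursor(5)): buffer="hrgjoppg" (len 8), cursors c1@3 c3@5 c2@8, authorship ..1....2
Authorship (.=original, N=cursor N): . . 1 . . . . 2
Index 2: author = 1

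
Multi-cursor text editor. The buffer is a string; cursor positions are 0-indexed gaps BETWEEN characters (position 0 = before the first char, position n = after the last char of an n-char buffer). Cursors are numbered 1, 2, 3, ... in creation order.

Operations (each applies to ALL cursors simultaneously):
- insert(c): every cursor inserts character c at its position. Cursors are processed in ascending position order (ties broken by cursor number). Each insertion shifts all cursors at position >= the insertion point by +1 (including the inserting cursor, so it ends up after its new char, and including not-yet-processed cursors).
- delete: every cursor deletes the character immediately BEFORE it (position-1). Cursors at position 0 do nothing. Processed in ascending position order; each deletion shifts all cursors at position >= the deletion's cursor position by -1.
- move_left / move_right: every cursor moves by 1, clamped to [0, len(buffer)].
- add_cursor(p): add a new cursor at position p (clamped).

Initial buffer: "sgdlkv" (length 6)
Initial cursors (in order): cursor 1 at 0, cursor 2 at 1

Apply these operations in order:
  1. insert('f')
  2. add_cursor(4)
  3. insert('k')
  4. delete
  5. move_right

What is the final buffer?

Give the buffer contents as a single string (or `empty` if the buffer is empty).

Answer: fsfgdlkv

Derivation:
After op 1 (insert('f')): buffer="fsfgdlkv" (len 8), cursors c1@1 c2@3, authorship 1.2.....
After op 2 (add_cursor(4)): buffer="fsfgdlkv" (len 8), cursors c1@1 c2@3 c3@4, authorship 1.2.....
After op 3 (insert('k')): buffer="fksfkgkdlkv" (len 11), cursors c1@2 c2@5 c3@7, authorship 11.22.3....
After op 4 (delete): buffer="fsfgdlkv" (len 8), cursors c1@1 c2@3 c3@4, authorship 1.2.....
After op 5 (move_right): buffer="fsfgdlkv" (len 8), cursors c1@2 c2@4 c3@5, authorship 1.2.....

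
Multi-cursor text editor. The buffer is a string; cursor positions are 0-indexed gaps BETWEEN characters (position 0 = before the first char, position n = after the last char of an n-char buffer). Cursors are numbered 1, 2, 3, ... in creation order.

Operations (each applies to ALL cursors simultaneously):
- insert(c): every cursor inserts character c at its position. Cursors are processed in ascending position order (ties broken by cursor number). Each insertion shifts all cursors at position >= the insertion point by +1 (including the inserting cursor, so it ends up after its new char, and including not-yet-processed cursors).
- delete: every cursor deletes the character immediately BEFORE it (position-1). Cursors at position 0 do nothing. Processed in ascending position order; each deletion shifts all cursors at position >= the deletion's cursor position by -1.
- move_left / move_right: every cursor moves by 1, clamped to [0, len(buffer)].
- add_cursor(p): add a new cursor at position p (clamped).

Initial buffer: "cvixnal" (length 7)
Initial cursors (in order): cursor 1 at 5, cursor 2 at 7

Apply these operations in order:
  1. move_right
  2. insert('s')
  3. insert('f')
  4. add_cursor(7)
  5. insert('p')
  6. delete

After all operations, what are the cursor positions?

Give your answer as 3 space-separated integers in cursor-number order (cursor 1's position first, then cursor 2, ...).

Answer: 8 11 7

Derivation:
After op 1 (move_right): buffer="cvixnal" (len 7), cursors c1@6 c2@7, authorship .......
After op 2 (insert('s')): buffer="cvixnasls" (len 9), cursors c1@7 c2@9, authorship ......1.2
After op 3 (insert('f')): buffer="cvixnasflsf" (len 11), cursors c1@8 c2@11, authorship ......11.22
After op 4 (add_cursor(7)): buffer="cvixnasflsf" (len 11), cursors c3@7 c1@8 c2@11, authorship ......11.22
After op 5 (insert('p')): buffer="cvixnaspfplsfp" (len 14), cursors c3@8 c1@10 c2@14, authorship ......1311.222
After op 6 (delete): buffer="cvixnasflsf" (len 11), cursors c3@7 c1@8 c2@11, authorship ......11.22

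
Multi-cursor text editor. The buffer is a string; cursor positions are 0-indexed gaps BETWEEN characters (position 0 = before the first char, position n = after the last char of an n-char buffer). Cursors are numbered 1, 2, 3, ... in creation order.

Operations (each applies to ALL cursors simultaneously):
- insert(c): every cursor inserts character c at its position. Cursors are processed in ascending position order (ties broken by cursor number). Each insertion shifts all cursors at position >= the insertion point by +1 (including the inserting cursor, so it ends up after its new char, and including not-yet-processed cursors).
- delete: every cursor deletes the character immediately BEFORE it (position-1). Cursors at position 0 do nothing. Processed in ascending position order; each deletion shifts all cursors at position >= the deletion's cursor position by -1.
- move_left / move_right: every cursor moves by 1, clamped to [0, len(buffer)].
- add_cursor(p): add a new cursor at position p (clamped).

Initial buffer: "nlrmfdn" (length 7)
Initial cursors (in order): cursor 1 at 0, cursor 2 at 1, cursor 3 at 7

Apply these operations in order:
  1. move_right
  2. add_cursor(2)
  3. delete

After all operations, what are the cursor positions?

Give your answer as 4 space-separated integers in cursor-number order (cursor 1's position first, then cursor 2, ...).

After op 1 (move_right): buffer="nlrmfdn" (len 7), cursors c1@1 c2@2 c3@7, authorship .......
After op 2 (add_cursor(2)): buffer="nlrmfdn" (len 7), cursors c1@1 c2@2 c4@2 c3@7, authorship .......
After op 3 (delete): buffer="rmfd" (len 4), cursors c1@0 c2@0 c4@0 c3@4, authorship ....

Answer: 0 0 4 0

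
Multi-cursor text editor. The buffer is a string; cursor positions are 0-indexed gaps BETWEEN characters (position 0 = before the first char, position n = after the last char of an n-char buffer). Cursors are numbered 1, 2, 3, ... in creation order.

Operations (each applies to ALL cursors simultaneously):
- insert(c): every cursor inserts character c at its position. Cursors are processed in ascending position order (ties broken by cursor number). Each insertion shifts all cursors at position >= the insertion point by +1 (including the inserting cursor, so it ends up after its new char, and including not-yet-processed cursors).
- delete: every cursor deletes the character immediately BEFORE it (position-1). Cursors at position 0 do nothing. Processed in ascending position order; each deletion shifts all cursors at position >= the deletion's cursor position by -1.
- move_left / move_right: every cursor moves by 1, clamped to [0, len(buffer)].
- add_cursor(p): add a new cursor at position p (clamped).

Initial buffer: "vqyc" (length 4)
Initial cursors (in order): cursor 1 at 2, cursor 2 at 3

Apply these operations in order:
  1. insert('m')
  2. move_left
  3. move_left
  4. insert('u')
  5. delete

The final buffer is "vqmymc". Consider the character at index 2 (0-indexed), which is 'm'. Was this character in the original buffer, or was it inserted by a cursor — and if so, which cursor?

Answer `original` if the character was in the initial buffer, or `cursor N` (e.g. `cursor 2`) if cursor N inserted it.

Answer: cursor 1

Derivation:
After op 1 (insert('m')): buffer="vqmymc" (len 6), cursors c1@3 c2@5, authorship ..1.2.
After op 2 (move_left): buffer="vqmymc" (len 6), cursors c1@2 c2@4, authorship ..1.2.
After op 3 (move_left): buffer="vqmymc" (len 6), cursors c1@1 c2@3, authorship ..1.2.
After op 4 (insert('u')): buffer="vuqmuymc" (len 8), cursors c1@2 c2@5, authorship .1.12.2.
After op 5 (delete): buffer="vqmymc" (len 6), cursors c1@1 c2@3, authorship ..1.2.
Authorship (.=original, N=cursor N): . . 1 . 2 .
Index 2: author = 1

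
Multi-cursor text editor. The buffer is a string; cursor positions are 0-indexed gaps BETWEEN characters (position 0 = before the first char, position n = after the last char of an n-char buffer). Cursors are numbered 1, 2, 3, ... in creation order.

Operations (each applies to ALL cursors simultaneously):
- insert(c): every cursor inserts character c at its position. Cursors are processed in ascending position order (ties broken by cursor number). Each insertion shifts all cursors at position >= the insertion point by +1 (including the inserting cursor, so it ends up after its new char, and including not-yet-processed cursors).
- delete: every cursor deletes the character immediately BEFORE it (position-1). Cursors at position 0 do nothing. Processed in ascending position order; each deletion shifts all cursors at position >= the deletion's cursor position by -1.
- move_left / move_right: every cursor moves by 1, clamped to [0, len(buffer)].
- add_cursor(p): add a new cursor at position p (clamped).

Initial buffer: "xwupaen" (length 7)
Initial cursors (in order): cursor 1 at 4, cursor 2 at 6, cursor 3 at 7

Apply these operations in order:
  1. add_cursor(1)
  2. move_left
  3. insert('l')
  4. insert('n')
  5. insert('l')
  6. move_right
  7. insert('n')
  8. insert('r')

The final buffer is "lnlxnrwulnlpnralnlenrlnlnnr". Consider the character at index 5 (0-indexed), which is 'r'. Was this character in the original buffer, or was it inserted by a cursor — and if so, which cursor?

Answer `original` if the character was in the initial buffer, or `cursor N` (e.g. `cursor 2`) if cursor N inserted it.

Answer: cursor 4

Derivation:
After op 1 (add_cursor(1)): buffer="xwupaen" (len 7), cursors c4@1 c1@4 c2@6 c3@7, authorship .......
After op 2 (move_left): buffer="xwupaen" (len 7), cursors c4@0 c1@3 c2@5 c3@6, authorship .......
After op 3 (insert('l')): buffer="lxwulpaleln" (len 11), cursors c4@1 c1@5 c2@8 c3@10, authorship 4...1..2.3.
After op 4 (insert('n')): buffer="lnxwulnpalnelnn" (len 15), cursors c4@2 c1@7 c2@11 c3@14, authorship 44...11..22.33.
After op 5 (insert('l')): buffer="lnlxwulnlpalnlelnln" (len 19), cursors c4@3 c1@9 c2@14 c3@18, authorship 444...111..222.333.
After op 6 (move_right): buffer="lnlxwulnlpalnlelnln" (len 19), cursors c4@4 c1@10 c2@15 c3@19, authorship 444...111..222.333.
After op 7 (insert('n')): buffer="lnlxnwulnlpnalnlenlnlnn" (len 23), cursors c4@5 c1@12 c2@18 c3@23, authorship 444.4..111.1.222.2333.3
After op 8 (insert('r')): buffer="lnlxnrwulnlpnralnlenrlnlnnr" (len 27), cursors c4@6 c1@14 c2@21 c3@27, authorship 444.44..111.11.222.22333.33
Authorship (.=original, N=cursor N): 4 4 4 . 4 4 . . 1 1 1 . 1 1 . 2 2 2 . 2 2 3 3 3 . 3 3
Index 5: author = 4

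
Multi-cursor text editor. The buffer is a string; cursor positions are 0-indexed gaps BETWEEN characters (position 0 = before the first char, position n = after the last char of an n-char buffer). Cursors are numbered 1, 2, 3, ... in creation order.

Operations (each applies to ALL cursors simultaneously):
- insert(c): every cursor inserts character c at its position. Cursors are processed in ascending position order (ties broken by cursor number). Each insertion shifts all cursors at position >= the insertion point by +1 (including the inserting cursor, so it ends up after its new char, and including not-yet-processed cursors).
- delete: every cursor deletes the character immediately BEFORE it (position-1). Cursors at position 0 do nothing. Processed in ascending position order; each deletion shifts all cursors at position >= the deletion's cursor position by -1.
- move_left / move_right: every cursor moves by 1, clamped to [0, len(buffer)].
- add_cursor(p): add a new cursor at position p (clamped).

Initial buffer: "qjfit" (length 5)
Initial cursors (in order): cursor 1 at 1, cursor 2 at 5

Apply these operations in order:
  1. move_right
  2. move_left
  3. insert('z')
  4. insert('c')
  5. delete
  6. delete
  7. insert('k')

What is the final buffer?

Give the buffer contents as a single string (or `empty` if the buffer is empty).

Answer: qkjfikt

Derivation:
After op 1 (move_right): buffer="qjfit" (len 5), cursors c1@2 c2@5, authorship .....
After op 2 (move_left): buffer="qjfit" (len 5), cursors c1@1 c2@4, authorship .....
After op 3 (insert('z')): buffer="qzjfizt" (len 7), cursors c1@2 c2@6, authorship .1...2.
After op 4 (insert('c')): buffer="qzcjfizct" (len 9), cursors c1@3 c2@8, authorship .11...22.
After op 5 (delete): buffer="qzjfizt" (len 7), cursors c1@2 c2@6, authorship .1...2.
After op 6 (delete): buffer="qjfit" (len 5), cursors c1@1 c2@4, authorship .....
After op 7 (insert('k')): buffer="qkjfikt" (len 7), cursors c1@2 c2@6, authorship .1...2.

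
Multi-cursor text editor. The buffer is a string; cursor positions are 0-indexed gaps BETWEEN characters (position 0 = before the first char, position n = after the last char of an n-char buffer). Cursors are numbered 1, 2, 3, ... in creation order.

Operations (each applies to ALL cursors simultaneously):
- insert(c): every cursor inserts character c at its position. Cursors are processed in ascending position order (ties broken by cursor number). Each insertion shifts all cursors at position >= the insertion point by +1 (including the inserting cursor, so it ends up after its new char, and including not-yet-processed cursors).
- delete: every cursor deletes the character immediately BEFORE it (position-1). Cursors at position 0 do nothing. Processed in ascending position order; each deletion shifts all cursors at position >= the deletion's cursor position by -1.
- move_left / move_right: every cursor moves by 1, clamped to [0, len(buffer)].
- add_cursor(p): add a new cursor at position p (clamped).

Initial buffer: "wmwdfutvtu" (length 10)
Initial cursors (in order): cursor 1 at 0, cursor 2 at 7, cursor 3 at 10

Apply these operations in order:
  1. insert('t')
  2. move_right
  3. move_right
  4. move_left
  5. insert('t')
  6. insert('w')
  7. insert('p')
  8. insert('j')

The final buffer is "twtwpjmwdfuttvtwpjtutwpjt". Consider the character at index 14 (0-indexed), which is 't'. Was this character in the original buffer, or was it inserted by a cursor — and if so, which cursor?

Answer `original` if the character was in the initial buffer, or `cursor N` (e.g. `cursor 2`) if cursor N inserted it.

After op 1 (insert('t')): buffer="twmwdfuttvtut" (len 13), cursors c1@1 c2@9 c3@13, authorship 1.......2...3
After op 2 (move_right): buffer="twmwdfuttvtut" (len 13), cursors c1@2 c2@10 c3@13, authorship 1.......2...3
After op 3 (move_right): buffer="twmwdfuttvtut" (len 13), cursors c1@3 c2@11 c3@13, authorship 1.......2...3
After op 4 (move_left): buffer="twmwdfuttvtut" (len 13), cursors c1@2 c2@10 c3@12, authorship 1.......2...3
After op 5 (insert('t')): buffer="twtmwdfuttvttutt" (len 16), cursors c1@3 c2@12 c3@15, authorship 1.1......2.2..33
After op 6 (insert('w')): buffer="twtwmwdfuttvtwtutwt" (len 19), cursors c1@4 c2@14 c3@18, authorship 1.11......2.22..333
After op 7 (insert('p')): buffer="twtwpmwdfuttvtwptutwpt" (len 22), cursors c1@5 c2@16 c3@21, authorship 1.111......2.222..3333
After op 8 (insert('j')): buffer="twtwpjmwdfuttvtwpjtutwpjt" (len 25), cursors c1@6 c2@18 c3@24, authorship 1.1111......2.2222..33333
Authorship (.=original, N=cursor N): 1 . 1 1 1 1 . . . . . . 2 . 2 2 2 2 . . 3 3 3 3 3
Index 14: author = 2

Answer: cursor 2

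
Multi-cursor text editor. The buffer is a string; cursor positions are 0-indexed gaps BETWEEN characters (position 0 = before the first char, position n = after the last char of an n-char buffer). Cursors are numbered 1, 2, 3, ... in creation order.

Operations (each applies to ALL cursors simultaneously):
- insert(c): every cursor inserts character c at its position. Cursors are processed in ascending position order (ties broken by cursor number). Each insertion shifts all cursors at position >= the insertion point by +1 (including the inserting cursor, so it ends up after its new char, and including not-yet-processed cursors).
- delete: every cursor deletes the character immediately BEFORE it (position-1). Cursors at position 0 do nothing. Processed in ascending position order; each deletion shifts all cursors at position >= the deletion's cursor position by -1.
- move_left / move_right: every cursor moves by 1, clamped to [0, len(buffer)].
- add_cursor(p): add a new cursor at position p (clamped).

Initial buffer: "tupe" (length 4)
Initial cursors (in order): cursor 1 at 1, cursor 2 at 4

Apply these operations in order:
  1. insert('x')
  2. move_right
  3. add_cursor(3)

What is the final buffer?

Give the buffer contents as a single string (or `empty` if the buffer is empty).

Answer: txupex

Derivation:
After op 1 (insert('x')): buffer="txupex" (len 6), cursors c1@2 c2@6, authorship .1...2
After op 2 (move_right): buffer="txupex" (len 6), cursors c1@3 c2@6, authorship .1...2
After op 3 (add_cursor(3)): buffer="txupex" (len 6), cursors c1@3 c3@3 c2@6, authorship .1...2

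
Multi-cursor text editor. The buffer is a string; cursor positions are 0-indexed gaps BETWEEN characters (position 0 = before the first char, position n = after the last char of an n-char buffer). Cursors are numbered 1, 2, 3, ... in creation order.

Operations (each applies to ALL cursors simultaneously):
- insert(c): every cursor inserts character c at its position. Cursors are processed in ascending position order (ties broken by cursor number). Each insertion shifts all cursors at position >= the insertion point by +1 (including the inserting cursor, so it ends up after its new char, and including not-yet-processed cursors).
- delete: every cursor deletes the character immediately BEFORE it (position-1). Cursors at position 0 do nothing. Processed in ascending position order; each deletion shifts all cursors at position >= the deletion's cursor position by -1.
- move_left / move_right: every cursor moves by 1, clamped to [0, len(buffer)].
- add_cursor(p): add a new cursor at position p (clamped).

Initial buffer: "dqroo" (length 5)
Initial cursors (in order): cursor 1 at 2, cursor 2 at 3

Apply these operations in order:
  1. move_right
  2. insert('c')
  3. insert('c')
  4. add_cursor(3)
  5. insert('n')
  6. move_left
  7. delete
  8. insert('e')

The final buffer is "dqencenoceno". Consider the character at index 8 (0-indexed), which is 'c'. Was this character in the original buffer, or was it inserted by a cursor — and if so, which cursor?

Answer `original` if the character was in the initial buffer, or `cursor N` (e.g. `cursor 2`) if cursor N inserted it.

After op 1 (move_right): buffer="dqroo" (len 5), cursors c1@3 c2@4, authorship .....
After op 2 (insert('c')): buffer="dqrcoco" (len 7), cursors c1@4 c2@6, authorship ...1.2.
After op 3 (insert('c')): buffer="dqrccocco" (len 9), cursors c1@5 c2@8, authorship ...11.22.
After op 4 (add_cursor(3)): buffer="dqrccocco" (len 9), cursors c3@3 c1@5 c2@8, authorship ...11.22.
After op 5 (insert('n')): buffer="dqrnccnoccno" (len 12), cursors c3@4 c1@7 c2@11, authorship ...3111.222.
After op 6 (move_left): buffer="dqrnccnoccno" (len 12), cursors c3@3 c1@6 c2@10, authorship ...3111.222.
After op 7 (delete): buffer="dqncnocno" (len 9), cursors c3@2 c1@4 c2@7, authorship ..311.22.
After op 8 (insert('e')): buffer="dqencenoceno" (len 12), cursors c3@3 c1@6 c2@10, authorship ..33111.222.
Authorship (.=original, N=cursor N): . . 3 3 1 1 1 . 2 2 2 .
Index 8: author = 2

Answer: cursor 2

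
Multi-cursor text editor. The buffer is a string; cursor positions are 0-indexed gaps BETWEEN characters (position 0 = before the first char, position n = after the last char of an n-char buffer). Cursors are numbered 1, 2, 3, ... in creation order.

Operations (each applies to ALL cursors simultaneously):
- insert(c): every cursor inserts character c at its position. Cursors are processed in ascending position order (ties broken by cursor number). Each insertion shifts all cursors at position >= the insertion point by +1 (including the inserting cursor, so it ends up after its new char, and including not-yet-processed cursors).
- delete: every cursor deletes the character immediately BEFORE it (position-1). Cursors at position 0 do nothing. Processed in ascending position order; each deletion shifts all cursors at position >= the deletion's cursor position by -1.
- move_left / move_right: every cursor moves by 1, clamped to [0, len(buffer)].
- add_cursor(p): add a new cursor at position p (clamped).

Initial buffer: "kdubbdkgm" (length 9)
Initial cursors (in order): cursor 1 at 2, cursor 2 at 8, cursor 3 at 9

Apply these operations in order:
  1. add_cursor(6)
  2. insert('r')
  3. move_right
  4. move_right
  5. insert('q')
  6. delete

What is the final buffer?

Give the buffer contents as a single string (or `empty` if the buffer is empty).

After op 1 (add_cursor(6)): buffer="kdubbdkgm" (len 9), cursors c1@2 c4@6 c2@8 c3@9, authorship .........
After op 2 (insert('r')): buffer="kdrubbdrkgrmr" (len 13), cursors c1@3 c4@8 c2@11 c3@13, authorship ..1....4..2.3
After op 3 (move_right): buffer="kdrubbdrkgrmr" (len 13), cursors c1@4 c4@9 c2@12 c3@13, authorship ..1....4..2.3
After op 4 (move_right): buffer="kdrubbdrkgrmr" (len 13), cursors c1@5 c4@10 c2@13 c3@13, authorship ..1....4..2.3
After op 5 (insert('q')): buffer="kdrubqbdrkgqrmrqq" (len 17), cursors c1@6 c4@12 c2@17 c3@17, authorship ..1..1..4..42.323
After op 6 (delete): buffer="kdrubbdrkgrmr" (len 13), cursors c1@5 c4@10 c2@13 c3@13, authorship ..1....4..2.3

Answer: kdrubbdrkgrmr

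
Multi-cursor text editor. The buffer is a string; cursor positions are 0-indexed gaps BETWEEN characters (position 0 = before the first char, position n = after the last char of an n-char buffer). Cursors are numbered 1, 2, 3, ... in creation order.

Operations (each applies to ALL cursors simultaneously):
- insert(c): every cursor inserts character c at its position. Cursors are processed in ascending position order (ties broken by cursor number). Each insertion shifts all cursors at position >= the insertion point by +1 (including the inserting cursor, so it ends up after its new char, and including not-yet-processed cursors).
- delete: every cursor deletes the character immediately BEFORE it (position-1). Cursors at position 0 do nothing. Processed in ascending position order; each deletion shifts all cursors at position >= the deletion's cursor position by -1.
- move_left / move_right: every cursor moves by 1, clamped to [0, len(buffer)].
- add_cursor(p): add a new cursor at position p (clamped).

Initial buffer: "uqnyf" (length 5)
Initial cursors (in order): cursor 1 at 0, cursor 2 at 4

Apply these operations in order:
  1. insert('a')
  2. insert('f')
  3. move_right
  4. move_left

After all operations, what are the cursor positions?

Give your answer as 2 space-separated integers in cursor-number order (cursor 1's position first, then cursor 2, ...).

Answer: 2 8

Derivation:
After op 1 (insert('a')): buffer="auqnyaf" (len 7), cursors c1@1 c2@6, authorship 1....2.
After op 2 (insert('f')): buffer="afuqnyaff" (len 9), cursors c1@2 c2@8, authorship 11....22.
After op 3 (move_right): buffer="afuqnyaff" (len 9), cursors c1@3 c2@9, authorship 11....22.
After op 4 (move_left): buffer="afuqnyaff" (len 9), cursors c1@2 c2@8, authorship 11....22.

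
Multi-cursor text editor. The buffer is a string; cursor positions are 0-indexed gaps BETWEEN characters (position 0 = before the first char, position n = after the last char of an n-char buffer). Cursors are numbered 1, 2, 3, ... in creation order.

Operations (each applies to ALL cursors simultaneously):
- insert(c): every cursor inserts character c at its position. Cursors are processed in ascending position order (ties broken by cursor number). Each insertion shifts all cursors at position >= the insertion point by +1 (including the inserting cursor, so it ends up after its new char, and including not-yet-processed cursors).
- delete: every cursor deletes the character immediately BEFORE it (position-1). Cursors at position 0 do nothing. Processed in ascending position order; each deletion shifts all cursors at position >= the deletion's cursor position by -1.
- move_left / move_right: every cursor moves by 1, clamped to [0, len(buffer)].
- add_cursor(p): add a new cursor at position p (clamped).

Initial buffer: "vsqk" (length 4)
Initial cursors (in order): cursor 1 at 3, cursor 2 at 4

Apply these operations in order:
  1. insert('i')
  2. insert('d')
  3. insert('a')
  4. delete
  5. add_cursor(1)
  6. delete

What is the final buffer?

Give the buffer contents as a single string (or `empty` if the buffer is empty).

After op 1 (insert('i')): buffer="vsqiki" (len 6), cursors c1@4 c2@6, authorship ...1.2
After op 2 (insert('d')): buffer="vsqidkid" (len 8), cursors c1@5 c2@8, authorship ...11.22
After op 3 (insert('a')): buffer="vsqidakida" (len 10), cursors c1@6 c2@10, authorship ...111.222
After op 4 (delete): buffer="vsqidkid" (len 8), cursors c1@5 c2@8, authorship ...11.22
After op 5 (add_cursor(1)): buffer="vsqidkid" (len 8), cursors c3@1 c1@5 c2@8, authorship ...11.22
After op 6 (delete): buffer="sqiki" (len 5), cursors c3@0 c1@3 c2@5, authorship ..1.2

Answer: sqiki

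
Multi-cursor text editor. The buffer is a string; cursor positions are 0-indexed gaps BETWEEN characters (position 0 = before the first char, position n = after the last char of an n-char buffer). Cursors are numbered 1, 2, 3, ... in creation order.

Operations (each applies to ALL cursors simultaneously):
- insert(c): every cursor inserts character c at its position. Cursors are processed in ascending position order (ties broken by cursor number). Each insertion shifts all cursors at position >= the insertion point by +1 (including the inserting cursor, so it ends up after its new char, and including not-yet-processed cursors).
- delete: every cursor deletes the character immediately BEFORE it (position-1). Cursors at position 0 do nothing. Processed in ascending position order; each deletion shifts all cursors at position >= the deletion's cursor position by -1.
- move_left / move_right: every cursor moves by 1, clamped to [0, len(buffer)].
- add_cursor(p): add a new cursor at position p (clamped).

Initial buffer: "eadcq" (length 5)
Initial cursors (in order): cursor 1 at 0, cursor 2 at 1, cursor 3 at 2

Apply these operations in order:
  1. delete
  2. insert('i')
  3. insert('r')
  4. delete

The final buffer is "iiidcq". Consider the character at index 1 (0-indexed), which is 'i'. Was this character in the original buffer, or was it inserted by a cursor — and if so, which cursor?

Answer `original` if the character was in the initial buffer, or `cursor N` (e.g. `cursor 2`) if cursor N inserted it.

After op 1 (delete): buffer="dcq" (len 3), cursors c1@0 c2@0 c3@0, authorship ...
After op 2 (insert('i')): buffer="iiidcq" (len 6), cursors c1@3 c2@3 c3@3, authorship 123...
After op 3 (insert('r')): buffer="iiirrrdcq" (len 9), cursors c1@6 c2@6 c3@6, authorship 123123...
After op 4 (delete): buffer="iiidcq" (len 6), cursors c1@3 c2@3 c3@3, authorship 123...
Authorship (.=original, N=cursor N): 1 2 3 . . .
Index 1: author = 2

Answer: cursor 2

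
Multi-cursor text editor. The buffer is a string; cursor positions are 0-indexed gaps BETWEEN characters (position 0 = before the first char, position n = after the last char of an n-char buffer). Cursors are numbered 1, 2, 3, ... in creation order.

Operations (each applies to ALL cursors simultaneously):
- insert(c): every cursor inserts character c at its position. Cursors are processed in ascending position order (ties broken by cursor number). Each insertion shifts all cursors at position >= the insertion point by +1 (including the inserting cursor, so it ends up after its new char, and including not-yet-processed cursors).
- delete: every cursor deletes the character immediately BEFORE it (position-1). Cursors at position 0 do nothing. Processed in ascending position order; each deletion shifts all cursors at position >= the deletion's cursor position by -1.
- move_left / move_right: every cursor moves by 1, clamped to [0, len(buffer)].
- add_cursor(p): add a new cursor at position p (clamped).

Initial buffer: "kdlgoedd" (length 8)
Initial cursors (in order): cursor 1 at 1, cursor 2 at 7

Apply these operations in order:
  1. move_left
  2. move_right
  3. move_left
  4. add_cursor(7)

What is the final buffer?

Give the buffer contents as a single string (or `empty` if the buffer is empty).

After op 1 (move_left): buffer="kdlgoedd" (len 8), cursors c1@0 c2@6, authorship ........
After op 2 (move_right): buffer="kdlgoedd" (len 8), cursors c1@1 c2@7, authorship ........
After op 3 (move_left): buffer="kdlgoedd" (len 8), cursors c1@0 c2@6, authorship ........
After op 4 (add_cursor(7)): buffer="kdlgoedd" (len 8), cursors c1@0 c2@6 c3@7, authorship ........

Answer: kdlgoedd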